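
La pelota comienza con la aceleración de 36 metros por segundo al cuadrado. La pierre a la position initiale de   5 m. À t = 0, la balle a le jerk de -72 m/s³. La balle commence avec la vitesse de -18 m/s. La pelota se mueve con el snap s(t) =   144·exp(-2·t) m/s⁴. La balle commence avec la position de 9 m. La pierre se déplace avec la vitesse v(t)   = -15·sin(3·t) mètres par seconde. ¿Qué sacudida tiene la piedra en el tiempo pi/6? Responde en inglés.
Starting from velocity v(t) = -15·sin(3·t), we take 2 derivatives. Differentiating velocity, we get acceleration: a(t) = -45·cos(3·t). Differentiating acceleration, we get jerk: j(t) = 135·sin(3·t). From the given jerk equation j(t) = 135·sin(3·t), we substitute t = pi/6 to get j = 135.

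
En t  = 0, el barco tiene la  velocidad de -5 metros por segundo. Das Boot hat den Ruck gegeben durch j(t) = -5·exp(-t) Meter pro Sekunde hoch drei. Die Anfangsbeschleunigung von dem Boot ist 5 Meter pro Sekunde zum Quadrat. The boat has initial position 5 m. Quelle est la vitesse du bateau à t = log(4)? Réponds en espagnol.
Partiendo de la sacudida j(t) = -5·exp(-t), tomamos 2 antiderivadas. Tomando ∫j(t)dt y aplicando a(0) = 5, encontramos a(t) = 5·exp(-t). La antiderivada de la aceleración es la velocidad. Usando v(0) = -5, obtenemos v(t) = -5·exp(-t). Tenemos la velocidad v(t) = -5·exp(-t). Sustituyendo t = log(4): v(log(4)) = -5/4.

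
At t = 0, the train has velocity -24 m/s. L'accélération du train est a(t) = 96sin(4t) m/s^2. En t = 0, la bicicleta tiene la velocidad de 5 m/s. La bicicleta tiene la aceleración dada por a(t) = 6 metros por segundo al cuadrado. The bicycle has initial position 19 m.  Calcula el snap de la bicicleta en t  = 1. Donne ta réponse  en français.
En partant de l'accélération a(t) = 6, nous prenons 2 dérivées. En dérivant l'accélération, nous obtenons le jerk: j(t) = 0. En dérivant le jerk, nous obtenons le snap: s(t) = 0. Nous avons le snap s(t) = 0. En substituant t = 1: s(1) = 0.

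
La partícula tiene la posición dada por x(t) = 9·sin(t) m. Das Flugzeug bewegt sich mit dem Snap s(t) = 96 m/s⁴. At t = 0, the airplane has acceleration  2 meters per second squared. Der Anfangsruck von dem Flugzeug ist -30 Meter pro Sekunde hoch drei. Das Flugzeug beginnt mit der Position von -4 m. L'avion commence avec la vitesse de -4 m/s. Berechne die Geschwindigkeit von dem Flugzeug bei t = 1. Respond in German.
Ausgehend von dem Snap s(t) = 96, nehmen wir 3 Stammfunktionen. Durch Integration von dem Snap und Verwendung der Anfangsbedingung j(0) = -30, erhalten wir j(t) = 96·t - 30. Die Stammfunktion von dem Ruck ist die Beschleunigung. Mit a(0) = 2 erhalten wir a(t) = 48·t^2 - 30·t + 2. Die Stammfunktion von der Beschleunigung, mit v(0) = -4, ergibt die Geschwindigkeit: v(t) = 16·t^3 - 15·t^2 + 2·t - 4. Aus der Gleichung für die Geschwindigkeit v(t) = 16·t^3 - 15·t^2 + 2·t - 4, setzen wir t = 1 ein und erhalten v = -1.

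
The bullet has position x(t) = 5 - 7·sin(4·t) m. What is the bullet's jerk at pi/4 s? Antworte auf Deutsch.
Um dies zu lösen, müssen wir 3 Ableitungen unserer Gleichung für die Position x(t) = 5 - 7·sin(4·t) nehmen. Die Ableitung von der Position ergibt die Geschwindigkeit: v(t) = -28·cos(4·t). Durch Ableiten von der Geschwindigkeit erhalten wir die Beschleunigung: a(t) = 112·sin(4·t). Durch Ableiten von der Beschleunigung erhalten wir den Ruck: j(t) = 448·cos(4·t). Aus der Gleichung für den Ruck j(t) = 448·cos(4·t), setzen wir t = pi/4 ein und erhalten j = -448.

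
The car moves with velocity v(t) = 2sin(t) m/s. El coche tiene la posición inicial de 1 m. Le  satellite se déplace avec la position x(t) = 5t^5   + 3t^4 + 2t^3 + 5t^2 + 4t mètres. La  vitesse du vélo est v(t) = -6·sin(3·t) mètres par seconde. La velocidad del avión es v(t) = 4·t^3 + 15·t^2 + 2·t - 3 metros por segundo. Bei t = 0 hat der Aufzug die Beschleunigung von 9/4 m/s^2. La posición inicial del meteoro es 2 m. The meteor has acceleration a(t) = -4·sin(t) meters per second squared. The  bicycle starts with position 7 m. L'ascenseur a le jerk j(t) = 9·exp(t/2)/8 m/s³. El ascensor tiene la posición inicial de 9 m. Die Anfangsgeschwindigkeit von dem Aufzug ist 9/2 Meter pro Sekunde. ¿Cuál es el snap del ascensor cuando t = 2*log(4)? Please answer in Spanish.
Partiendo de la sacudida j(t) = 9·exp(t/2)/8, tomamos 1 derivada. Derivando la sacudida, obtenemos el snap: s(t) = 9·exp(t/2)/16. De la ecuación del snap s(t) = 9·exp(t/2)/16, sustituimos t = 2*log(4) para obtener s = 9/4.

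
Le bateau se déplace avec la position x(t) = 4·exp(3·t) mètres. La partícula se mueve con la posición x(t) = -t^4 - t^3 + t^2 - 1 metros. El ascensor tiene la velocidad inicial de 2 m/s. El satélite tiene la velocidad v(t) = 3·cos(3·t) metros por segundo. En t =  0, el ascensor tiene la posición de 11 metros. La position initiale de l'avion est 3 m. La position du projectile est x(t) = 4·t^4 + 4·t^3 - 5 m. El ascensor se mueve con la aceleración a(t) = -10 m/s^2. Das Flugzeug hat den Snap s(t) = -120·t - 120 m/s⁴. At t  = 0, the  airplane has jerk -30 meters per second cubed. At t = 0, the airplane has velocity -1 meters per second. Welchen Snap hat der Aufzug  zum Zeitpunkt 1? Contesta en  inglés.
Starting from acceleration a(t) = -10, we take 2 derivatives. Differentiating acceleration, we get jerk: j(t) = 0. The derivative of jerk gives snap: s(t) = 0. Using s(t) = 0 and substituting t = 1, we find s = 0.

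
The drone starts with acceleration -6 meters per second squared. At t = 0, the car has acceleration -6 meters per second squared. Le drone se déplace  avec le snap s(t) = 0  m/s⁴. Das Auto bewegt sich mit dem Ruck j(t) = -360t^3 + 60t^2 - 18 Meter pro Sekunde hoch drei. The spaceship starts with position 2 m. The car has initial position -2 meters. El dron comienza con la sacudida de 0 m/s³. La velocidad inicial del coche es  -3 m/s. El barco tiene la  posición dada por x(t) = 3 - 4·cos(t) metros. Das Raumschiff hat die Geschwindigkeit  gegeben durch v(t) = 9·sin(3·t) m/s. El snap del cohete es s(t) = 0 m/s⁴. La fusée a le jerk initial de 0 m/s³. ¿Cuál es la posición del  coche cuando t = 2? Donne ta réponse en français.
En partant du jerk j(t) = -360·t^3 + 60·t^2 - 18, nous prenons 3 intégrales. La primitive du jerk est l'accélération. En utilisant a(0) = -6, nous obtenons a(t) = -90·t^4 + 20·t^3 - 18·t - 6. La primitive de l'accélération est la vitesse. En utilisant v(0) = -3, nous obtenons v(t) = -18·t^5 + 5·t^4 - 9·t^2 - 6·t - 3. En intégrant la vitesse et en utilisant la condition initiale x(0) = -2, nous obtenons x(t) = -3·t^6 + t^5 - 3·t^3 - 3·t^2 - 3·t - 2. Nous avons la position x(t) = -3·t^6 + t^5 - 3·t^3 - 3·t^2 - 3·t - 2. En substituant t = 2: x(2) = -204.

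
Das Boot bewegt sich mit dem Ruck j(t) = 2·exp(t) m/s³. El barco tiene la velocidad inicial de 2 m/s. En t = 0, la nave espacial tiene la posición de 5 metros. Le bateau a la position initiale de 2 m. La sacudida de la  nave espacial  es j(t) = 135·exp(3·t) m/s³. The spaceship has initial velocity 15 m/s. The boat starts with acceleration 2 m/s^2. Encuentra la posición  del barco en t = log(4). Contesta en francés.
Pour résoudre ceci, nous devons prendre 3 primitives de notre équation du jerk j(t) = 2·exp(t). En intégrant le jerk et en utilisant la condition initiale a(0) = 2, nous obtenons a(t) = 2·exp(t). En intégrant l'accélération et en utilisant la condition initiale v(0) = 2, nous obtenons v(t) = 2·exp(t). L'intégrale de la vitesse est la position. En utilisant x(0) = 2, nous obtenons x(t) = 2·exp(t). Nous avons la position x(t) = 2·exp(t). En substituant t = log(4): x(log(4)) = 8.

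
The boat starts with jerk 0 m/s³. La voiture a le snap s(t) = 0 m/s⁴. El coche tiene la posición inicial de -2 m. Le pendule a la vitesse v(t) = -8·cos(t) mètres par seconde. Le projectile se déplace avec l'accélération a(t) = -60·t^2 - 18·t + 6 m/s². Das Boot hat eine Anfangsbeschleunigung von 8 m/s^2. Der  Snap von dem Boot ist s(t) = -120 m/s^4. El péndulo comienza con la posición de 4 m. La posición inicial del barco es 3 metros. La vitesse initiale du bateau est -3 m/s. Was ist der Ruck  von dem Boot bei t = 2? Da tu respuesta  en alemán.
Ausgehend von dem Snap s(t) = -120, nehmen wir 1 Stammfunktion. Das Integral von dem Snap, mit j(0) = 0, ergibt den Ruck: j(t) = -120·t. Mit j(t) = -120·t und Einsetzen von t = 2, finden wir j = -240.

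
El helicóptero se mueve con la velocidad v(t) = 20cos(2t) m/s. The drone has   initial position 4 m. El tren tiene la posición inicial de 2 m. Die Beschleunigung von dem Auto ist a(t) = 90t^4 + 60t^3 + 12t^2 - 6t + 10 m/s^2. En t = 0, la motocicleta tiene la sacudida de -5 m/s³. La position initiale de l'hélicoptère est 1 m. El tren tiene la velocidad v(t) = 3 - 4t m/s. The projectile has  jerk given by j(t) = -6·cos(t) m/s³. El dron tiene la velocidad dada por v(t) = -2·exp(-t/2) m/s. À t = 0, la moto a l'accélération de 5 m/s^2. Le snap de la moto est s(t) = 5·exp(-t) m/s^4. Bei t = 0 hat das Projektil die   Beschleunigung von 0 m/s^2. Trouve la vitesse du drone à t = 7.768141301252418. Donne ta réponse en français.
Nous avons la vitesse v(t) = -2·exp(-t/2). En substituant t = 7.768141301252418: v(7.768141301252418) = -0.0411338674989039.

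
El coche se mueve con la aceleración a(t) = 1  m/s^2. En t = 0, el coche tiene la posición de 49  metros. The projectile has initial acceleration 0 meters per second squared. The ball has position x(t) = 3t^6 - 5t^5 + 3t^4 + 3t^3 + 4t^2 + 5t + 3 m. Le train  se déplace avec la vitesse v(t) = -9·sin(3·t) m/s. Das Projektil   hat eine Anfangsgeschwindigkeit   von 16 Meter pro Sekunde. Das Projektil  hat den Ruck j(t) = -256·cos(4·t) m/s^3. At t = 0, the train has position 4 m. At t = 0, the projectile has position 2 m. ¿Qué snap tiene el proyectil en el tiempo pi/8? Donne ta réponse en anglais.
To solve this, we need to take 1 derivative of our jerk equation j(t) = -256·cos(4·t). Differentiating jerk, we get snap: s(t) = 1024·sin(4·t). Using s(t) = 1024·sin(4·t) and substituting t = pi/8, we find s = 1024.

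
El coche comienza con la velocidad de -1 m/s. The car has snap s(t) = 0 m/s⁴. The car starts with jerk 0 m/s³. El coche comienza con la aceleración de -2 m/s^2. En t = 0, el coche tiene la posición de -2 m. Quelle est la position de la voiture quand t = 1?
Nous devons intégrer notre équation du snap s(t) = 0 4 fois. En prenant ∫s(t)dt et en appliquant j(0) = 0, nous trouvons j(t) = 0. L'intégrale du jerk est l'accélération. En utilisant a(0) = -2, nous obtenons a(t) = -2. La primitive de l'accélération est la vitesse. En utilisant v(0) = -1, nous obtenons v(t) = -2·t - 1. L'intégrale de la vitesse est la position. En utilisant x(0) = -2, nous obtenons x(t) = -t^2 - t - 2. De l'équation de la position x(t) = -t^2 - t - 2, nous substituons t = 1 pour obtenir x = -4.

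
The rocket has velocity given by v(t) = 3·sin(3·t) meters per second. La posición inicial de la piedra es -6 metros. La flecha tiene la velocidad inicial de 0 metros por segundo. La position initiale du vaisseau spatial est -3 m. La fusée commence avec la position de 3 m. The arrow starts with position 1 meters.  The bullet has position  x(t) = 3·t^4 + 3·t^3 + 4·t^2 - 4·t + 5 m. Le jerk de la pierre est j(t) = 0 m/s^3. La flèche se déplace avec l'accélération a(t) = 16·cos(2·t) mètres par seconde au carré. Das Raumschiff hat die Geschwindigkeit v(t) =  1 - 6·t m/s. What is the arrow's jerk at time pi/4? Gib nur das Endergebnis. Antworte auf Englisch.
The answer is -32.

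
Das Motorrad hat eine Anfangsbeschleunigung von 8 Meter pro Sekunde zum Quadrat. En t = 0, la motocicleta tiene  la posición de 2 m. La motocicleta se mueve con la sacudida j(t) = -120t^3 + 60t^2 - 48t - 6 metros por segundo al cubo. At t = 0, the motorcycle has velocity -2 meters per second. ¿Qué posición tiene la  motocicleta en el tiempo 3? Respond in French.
En partant du jerk j(t) = -120·t^3 + 60·t^2 - 48·t - 6, nous prenons 3 intégrales. L'intégrale du jerk, avec a(0) = 8, donne l'accélération: a(t) = -30·t^4 + 20·t^3 - 24·t^2 - 6·t + 8. En prenant ∫a(t)dt et en appliquant v(0) = -2, nous trouvons v(t) = -6·t^5 + 5·t^4 - 8·t^3 - 3·t^2 + 8·t - 2. La primitive de la vitesse est la position. En utilisant x(0) = 2, nous obtenons x(t) = -t^6 + t^5 - 2·t^4 - t^3 + 4·t^2 - 2·t + 2. Nous avons la position x(t) = -t^6 + t^5 - 2·t^4 - t^3 + 4·t^2 - 2·t + 2. En substituant t = 3: x(3) = -643.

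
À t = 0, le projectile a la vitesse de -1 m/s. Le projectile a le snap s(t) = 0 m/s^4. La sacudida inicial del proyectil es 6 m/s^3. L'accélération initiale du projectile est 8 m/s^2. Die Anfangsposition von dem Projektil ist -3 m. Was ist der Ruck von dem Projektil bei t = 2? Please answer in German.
Um dies zu lösen, müssen wir 1 Stammfunktion unserer Gleichung für den Snap s(t) = 0 finden. Durch Integration von dem Snap und Verwendung der Anfangsbedingung j(0) = 6, erhalten wir j(t) = 6. Mit j(t) = 6 und Einsetzen von t = 2, finden wir j = 6.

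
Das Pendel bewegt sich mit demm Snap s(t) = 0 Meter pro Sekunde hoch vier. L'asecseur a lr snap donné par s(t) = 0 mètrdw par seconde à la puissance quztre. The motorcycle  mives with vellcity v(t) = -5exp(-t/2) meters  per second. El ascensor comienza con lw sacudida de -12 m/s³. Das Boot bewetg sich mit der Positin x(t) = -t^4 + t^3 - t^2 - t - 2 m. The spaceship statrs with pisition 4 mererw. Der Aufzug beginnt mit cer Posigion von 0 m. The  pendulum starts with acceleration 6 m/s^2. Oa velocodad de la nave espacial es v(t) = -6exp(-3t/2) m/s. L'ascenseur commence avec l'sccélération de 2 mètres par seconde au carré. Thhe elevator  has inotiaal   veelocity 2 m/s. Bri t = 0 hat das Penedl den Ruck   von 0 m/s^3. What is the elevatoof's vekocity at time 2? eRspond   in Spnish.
Partiendo del snap s(t) = 0, tomamos 3 antiderivadas. Tomando ∫s(t)dt y aplicando j(0) = -12, encontramos j(t) = -12. Integrando la sacudida y usando la condición inicial a(0) = 2, obtenemos a(t) = 2 - 12·t. Tomando ∫a(t)dt y aplicando v(0) = 2, encontramos v(t) = -6·t^2 + 2·t + 2. Usando v(t) = -6·t^2 + 2·t + 2 y sustituyendo t = 2, encontramos v = -18.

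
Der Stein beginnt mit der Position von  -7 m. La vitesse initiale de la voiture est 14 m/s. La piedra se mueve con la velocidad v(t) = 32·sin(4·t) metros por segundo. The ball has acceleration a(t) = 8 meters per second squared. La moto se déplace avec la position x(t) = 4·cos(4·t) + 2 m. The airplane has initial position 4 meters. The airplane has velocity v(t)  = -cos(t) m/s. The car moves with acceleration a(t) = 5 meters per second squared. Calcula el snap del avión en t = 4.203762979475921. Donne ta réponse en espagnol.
Debemos derivar nuestra ecuación de la velocidad v(t) = -cos(t) 3 veces. Derivando la velocidad, obtenemos la aceleración: a(t) = sin(t). Tomando d/dt de a(t), encontramos j(t) = cos(t). Derivando la sacudida, obtenemos el snap: s(t) = -sin(t). Tenemos el snap s(t) = -sin(t). Sustituyendo t = 4.203762979475921: s(4.203762979475921) = 0.873414438712792.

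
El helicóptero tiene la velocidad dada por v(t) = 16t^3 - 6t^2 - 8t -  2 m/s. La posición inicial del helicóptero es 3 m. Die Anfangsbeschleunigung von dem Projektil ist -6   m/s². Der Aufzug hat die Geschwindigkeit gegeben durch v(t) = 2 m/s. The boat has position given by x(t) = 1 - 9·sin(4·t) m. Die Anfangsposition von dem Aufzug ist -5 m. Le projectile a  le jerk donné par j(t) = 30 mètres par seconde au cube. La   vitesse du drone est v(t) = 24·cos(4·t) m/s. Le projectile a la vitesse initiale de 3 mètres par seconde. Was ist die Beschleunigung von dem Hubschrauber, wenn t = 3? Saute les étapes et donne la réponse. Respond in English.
The acceleration at t = 3 is a = 388.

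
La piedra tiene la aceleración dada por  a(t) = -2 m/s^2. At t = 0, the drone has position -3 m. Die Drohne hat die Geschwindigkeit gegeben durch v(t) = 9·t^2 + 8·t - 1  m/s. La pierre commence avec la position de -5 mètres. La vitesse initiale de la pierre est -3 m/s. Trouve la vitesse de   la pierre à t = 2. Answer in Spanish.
Partiendo de la aceleración a(t) = -2, tomamos 1 integral. La integral de la aceleración, con v(0) = -3, da la velocidad: v(t) = -2·t - 3. Tenemos la velocidad v(t) = -2·t - 3. Sustituyendo t = 2: v(2) = -7.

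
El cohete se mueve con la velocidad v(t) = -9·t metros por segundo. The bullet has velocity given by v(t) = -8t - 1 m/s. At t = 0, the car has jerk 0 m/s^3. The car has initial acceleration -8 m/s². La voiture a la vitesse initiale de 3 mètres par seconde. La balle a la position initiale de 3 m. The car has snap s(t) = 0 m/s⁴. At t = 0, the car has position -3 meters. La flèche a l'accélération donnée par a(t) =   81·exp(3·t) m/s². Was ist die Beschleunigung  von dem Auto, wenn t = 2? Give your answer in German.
Um dies zu lösen, müssen wir 2 Integrale unserer Gleichung für den Snap s(t) = 0 finden. Die Stammfunktion von dem Snap, mit j(0) = 0, ergibt den Ruck: j(t) = 0. Die Stammfunktion von dem Ruck, mit a(0) = -8, ergibt die Beschleunigung: a(t) = -8. Mit a(t) = -8 und Einsetzen von t = 2, finden wir a = -8.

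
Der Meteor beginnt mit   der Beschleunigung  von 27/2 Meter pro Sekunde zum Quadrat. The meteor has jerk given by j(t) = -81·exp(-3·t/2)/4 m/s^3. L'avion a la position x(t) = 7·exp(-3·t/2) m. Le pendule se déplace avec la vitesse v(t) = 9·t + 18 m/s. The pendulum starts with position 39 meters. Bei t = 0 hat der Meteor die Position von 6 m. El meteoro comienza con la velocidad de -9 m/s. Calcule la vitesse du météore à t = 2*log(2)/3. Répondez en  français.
En partant du jerk j(t) = -81·exp(-3·t/2)/4, nous prenons 2 primitives. La primitive du jerk, avec a(0) = 27/2, donne l'accélération: a(t) = 27·exp(-3·t/2)/2. En intégrant l'accélération et en utilisant la condition initiale v(0) = -9, nous obtenons v(t) = -9·exp(-3·t/2). En utilisant v(t) = -9·exp(-3·t/2) et en substituant t = 2*log(2)/3, nous trouvons v = -9/2.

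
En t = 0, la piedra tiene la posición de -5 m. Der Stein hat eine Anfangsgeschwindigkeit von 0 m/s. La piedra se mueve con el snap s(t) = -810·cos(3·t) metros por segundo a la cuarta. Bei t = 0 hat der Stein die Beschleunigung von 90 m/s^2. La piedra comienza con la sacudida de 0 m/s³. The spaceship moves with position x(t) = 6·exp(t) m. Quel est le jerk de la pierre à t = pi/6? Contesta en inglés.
We must find the antiderivative of our snap equation s(t) = -810·cos(3·t) 1 time. Integrating snap and using the initial condition j(0) = 0, we get j(t) = -270·sin(3·t). Using j(t) = -270·sin(3·t) and substituting t = pi/6, we find j = -270.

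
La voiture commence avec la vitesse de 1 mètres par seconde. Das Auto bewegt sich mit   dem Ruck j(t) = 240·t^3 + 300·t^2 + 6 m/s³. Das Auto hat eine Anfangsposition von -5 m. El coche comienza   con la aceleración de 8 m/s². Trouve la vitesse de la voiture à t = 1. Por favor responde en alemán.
Um dies zu lösen, müssen wir 2 Stammfunktionen unserer Gleichung für den Ruck j(t) = 240·t^3 + 300·t^2 + 6 finden. Mit ∫j(t)dt und Anwendung von a(0) = 8, finden wir a(t) = 60·t^4 + 100·t^3 + 6·t + 8. Durch Integration von der Beschleunigung und Verwendung der Anfangsbedingung v(0) = 1, erhalten wir v(t) = 12·t^5 + 25·t^4 + 3·t^2 + 8·t + 1. Wir haben die Geschwindigkeit v(t) = 12·t^5 + 25·t^4 + 3·t^2 + 8·t + 1. Durch Einsetzen von t = 1: v(1) = 49.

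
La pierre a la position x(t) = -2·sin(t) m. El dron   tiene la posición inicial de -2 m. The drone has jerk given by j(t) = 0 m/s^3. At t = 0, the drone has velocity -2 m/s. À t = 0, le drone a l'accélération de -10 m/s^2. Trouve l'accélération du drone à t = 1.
Nous devons intégrer notre équation du jerk j(t) = 0 1 fois. En intégrant le jerk et en utilisant la condition initiale a(0) = -10, nous obtenons a(t) = -10. Nous avons l'accélération a(t) = -10. En substituant t = 1: a(1) = -10.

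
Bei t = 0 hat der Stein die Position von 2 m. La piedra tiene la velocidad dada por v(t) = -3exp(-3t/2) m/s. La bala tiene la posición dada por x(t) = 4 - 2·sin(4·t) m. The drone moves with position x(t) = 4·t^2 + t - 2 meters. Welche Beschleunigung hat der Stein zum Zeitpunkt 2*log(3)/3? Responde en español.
Para resolver esto, necesitamos tomar 1 derivada de nuestra ecuación de la velocidad v(t) = -3·exp(-3·t/2). Derivando la velocidad, obtenemos la aceleración: a(t) = 9·exp(-3·t/2)/2. De la ecuación de la aceleración a(t) = 9·exp(-3·t/2)/2, sustituimos t = 2*log(3)/3 para obtener a = 3/2.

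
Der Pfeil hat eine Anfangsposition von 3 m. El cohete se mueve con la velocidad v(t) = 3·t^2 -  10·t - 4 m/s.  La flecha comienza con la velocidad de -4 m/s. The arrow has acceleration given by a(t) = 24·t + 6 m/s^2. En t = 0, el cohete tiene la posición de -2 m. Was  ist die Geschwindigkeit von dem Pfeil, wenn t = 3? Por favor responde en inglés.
To solve this, we need to take 1 integral of our acceleration equation a(t) = 24·t + 6. The integral of acceleration is velocity. Using v(0) = -4, we get v(t) = 12·t^2 + 6·t - 4. We have velocity v(t) = 12·t^2 + 6·t - 4. Substituting t = 3: v(3) = 122.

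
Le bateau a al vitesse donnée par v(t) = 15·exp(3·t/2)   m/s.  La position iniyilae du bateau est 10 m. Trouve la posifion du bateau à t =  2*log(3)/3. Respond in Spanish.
Necesitamos integrar nuestra ecuación de la velocidad v(t) = 15·exp(3·t/2) 1 vez. La integral de la velocidad, con x(0) = 10, da la posición: x(t) = 10·exp(3·t/2). Tenemos la posición x(t) = 10·exp(3·t/2). Sustituyendo t = 2*log(3)/3: x(2*log(3)/3) = 30.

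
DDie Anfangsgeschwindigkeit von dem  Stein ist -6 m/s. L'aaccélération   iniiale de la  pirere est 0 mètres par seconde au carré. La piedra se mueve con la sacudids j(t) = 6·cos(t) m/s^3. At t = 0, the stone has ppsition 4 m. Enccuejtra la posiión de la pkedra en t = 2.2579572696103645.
Para resolver esto, necesitamos tomar 3 antiderivadas de nuestra ecuación de la sacudida j(t) = 6·cos(t). Tomando ∫j(t)dt y aplicando a(0) = 0, encontramos a(t) = 6·sin(t). La integral de la aceleración es la velocidad. Usando v(0) = -6, obtenemos v(t) = -6·cos(t). Integrando la velocidad y usando la condición inicial x(0) = 4, obtenemos x(t) = 4 - 6·sin(t). Tenemos la posición x(t) = 4 - 6·sin(t). Sustituyendo t = 2.2579572696103645: x(2.2579572696103645) = -0.638300418894308.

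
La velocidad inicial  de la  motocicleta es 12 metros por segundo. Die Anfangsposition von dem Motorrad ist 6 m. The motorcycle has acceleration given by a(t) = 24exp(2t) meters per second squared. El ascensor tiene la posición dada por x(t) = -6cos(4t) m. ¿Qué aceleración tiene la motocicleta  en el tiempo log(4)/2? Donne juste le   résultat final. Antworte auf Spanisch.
En t = log(4)/2, a = 96.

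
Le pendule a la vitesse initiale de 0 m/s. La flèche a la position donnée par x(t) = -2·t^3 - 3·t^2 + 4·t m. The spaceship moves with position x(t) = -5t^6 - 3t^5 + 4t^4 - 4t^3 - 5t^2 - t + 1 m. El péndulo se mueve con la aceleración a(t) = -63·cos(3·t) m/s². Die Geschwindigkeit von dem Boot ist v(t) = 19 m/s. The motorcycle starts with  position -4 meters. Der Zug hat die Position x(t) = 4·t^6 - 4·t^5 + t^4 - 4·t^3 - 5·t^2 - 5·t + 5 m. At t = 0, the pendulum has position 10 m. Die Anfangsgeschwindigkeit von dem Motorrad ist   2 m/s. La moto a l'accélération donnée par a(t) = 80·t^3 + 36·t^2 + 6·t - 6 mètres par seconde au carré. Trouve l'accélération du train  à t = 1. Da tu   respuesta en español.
Debemos derivar nuestra ecuación de la posición x(t) = 4·t^6 - 4·t^5 + t^4 - 4·t^3 - 5·t^2 - 5·t + 5 2 veces. Derivando la posición, obtenemos la velocidad: v(t) = 24·t^5 - 20·t^4 + 4·t^3 - 12·t^2 - 10·t - 5. Derivando la velocidad, obtenemos la aceleración: a(t) = 120·t^4 - 80·t^3 + 12·t^2 - 24·t - 10. Usando a(t) = 120·t^4 - 80·t^3 + 12·t^2 - 24·t - 10 y sustituyendo t = 1, encontramos a = 18.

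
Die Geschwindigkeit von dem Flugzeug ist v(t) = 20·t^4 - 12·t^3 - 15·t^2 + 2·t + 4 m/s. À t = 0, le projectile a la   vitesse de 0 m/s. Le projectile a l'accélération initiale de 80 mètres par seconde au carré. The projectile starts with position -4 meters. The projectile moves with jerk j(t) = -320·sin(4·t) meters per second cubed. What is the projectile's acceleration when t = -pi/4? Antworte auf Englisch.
We must find the antiderivative of our jerk equation j(t) = -320·sin(4·t) 1 time. The integral of jerk, with a(0) = 80, gives acceleration: a(t) = 80·cos(4·t). Using a(t) = 80·cos(4·t) and substituting t = -pi/4, we find a = -80.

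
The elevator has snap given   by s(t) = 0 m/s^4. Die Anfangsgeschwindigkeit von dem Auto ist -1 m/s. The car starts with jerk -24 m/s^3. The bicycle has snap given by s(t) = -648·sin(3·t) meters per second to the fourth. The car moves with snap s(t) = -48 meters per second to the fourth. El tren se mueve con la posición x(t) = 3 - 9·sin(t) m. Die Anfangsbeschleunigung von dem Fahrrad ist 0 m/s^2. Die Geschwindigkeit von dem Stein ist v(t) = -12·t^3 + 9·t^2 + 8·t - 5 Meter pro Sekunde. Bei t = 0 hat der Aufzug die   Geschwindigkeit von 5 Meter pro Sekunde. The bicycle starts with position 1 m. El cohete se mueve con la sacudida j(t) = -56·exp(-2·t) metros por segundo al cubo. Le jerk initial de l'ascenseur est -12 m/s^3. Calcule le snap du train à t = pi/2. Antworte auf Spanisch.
Para resolver esto, necesitamos tomar 4 derivadas de nuestra ecuación de la posición x(t) = 3 - 9·sin(t). Tomando d/dt de x(t), encontramos v(t) = -9·cos(t). Tomando d/dt de v(t), encontramos a(t) = 9·sin(t). Tomando d/dt de a(t), encontramos j(t) = 9·cos(t). La derivada de la sacudida da el snap: s(t) = -9·sin(t). Usando s(t) = -9·sin(t) y sustituyendo t = pi/2, encontramos s = -9.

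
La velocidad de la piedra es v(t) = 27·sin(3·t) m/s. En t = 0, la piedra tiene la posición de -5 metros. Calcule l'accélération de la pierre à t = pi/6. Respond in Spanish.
Para resolver esto, necesitamos tomar 1 derivada de nuestra ecuación de la velocidad v(t) = 27·sin(3·t). Tomando d/dt de v(t), encontramos a(t) = 81·cos(3·t). Usando a(t) = 81·cos(3·t) y sustituyendo t = pi/6, encontramos a = 0.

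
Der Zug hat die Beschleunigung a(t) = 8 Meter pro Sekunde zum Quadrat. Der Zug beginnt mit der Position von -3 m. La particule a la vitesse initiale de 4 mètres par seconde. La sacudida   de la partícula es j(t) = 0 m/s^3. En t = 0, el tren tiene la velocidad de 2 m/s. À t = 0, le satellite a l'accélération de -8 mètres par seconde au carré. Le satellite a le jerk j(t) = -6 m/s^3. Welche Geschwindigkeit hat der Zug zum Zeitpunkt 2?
Um dies zu lösen, müssen wir 1 Stammfunktion unserer Gleichung für die Beschleunigung a(t) = 8 finden. Das Integral von der Beschleunigung ist die Geschwindigkeit. Mit v(0) = 2 erhalten wir v(t) = 8·t + 2. Wir haben die Geschwindigkeit v(t) = 8·t + 2. Durch Einsetzen von t = 2: v(2) = 18.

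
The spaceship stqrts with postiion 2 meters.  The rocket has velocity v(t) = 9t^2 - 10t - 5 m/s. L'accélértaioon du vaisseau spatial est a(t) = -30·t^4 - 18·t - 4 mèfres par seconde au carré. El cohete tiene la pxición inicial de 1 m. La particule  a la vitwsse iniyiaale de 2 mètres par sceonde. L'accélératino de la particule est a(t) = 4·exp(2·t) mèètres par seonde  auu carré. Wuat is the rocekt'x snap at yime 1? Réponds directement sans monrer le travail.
The snap at t = 1 is s = 0.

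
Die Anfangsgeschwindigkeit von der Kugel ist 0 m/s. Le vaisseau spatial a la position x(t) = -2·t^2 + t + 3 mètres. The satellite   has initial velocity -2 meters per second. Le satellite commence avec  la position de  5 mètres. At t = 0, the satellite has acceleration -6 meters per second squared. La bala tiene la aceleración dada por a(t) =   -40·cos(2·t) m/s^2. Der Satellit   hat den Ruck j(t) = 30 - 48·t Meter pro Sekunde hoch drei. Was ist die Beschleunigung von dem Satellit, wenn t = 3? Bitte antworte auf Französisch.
Nous devons trouver l'intégrale de notre équation du jerk j(t) = 30 - 48·t 1 fois. L'intégrale du jerk, avec a(0) = -6, donne l'accélération: a(t) = -24·t^2 + 30·t - 6. En utilisant a(t) = -24·t^2 + 30·t - 6 et en substituant t = 3, nous trouvons a = -132.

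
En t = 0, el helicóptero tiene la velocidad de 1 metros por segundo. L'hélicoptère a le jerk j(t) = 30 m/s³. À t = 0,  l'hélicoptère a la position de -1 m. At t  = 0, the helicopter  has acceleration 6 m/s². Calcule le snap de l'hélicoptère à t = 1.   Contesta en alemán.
Wir müssen unsere Gleichung für den Ruck j(t) = 30 1-mal ableiten. Die Ableitung von dem Ruck ergibt den Snap: s(t) = 0. Aus der Gleichung für den Snap s(t) = 0, setzen wir t = 1 ein und erhalten s = 0.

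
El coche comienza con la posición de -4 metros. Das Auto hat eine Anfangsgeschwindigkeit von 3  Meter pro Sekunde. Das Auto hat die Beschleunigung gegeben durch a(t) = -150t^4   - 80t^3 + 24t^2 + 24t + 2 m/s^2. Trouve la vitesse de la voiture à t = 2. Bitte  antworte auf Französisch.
Nous devons trouver la primitive de notre équation de l'accélération a(t) = -150·t^4 - 80·t^3 + 24·t^2 + 24·t + 2 1 fois. L'intégrale de l'accélération est la vitesse. En utilisant v(0) = 3, nous obtenons v(t) = -30·t^5 - 20·t^4 + 8·t^3 + 12·t^2 + 2·t + 3. De l'équation de la vitesse v(t) = -30·t^5 - 20·t^4 + 8·t^3 + 12·t^2 + 2·t + 3, nous substituons t = 2 pour obtenir v = -1161.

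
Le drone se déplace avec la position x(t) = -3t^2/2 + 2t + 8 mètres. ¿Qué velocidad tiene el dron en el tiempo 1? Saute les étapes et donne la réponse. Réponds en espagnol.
La velocidad en t = 1 es v = -1.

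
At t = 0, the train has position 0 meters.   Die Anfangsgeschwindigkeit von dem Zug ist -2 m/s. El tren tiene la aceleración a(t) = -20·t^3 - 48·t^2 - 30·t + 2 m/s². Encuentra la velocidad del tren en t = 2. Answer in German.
Wir müssen unsere Gleichung für die Beschleunigung a(t) = -20·t^3 - 48·t^2 - 30·t + 2 1-mal integrieren. Das Integral von der Beschleunigung ist die Geschwindigkeit. Mit v(0) = -2 erhalten wir v(t) = -5·t^4 - 16·t^3 - 15·t^2 + 2·t - 2. Aus der Gleichung für die Geschwindigkeit v(t) = -5·t^4 - 16·t^3 - 15·t^2 + 2·t - 2, setzen wir t = 2 ein und erhalten v = -266.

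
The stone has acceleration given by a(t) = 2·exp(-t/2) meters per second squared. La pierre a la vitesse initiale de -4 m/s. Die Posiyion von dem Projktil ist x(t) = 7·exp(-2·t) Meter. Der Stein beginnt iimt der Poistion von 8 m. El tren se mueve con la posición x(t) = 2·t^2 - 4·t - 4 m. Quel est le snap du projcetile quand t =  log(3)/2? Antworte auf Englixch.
We must differentiate our position equation x(t) = 7·exp(-2·t) 4 times. The derivative of position gives velocity: v(t) = -14·exp(-2·t). The derivative of velocity gives acceleration: a(t) = 28·exp(-2·t). Differentiating acceleration, we get jerk: j(t) = -56·exp(-2·t). Taking d/dt of j(t), we find s(t) = 112·exp(-2·t). Using s(t) = 112·exp(-2·t) and substituting t = log(3)/2, we find s = 112/3.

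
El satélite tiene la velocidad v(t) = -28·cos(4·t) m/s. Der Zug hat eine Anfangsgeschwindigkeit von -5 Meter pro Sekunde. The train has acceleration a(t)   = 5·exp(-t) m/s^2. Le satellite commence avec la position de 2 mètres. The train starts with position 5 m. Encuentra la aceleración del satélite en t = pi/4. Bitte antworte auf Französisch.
Nous devons dériver notre équation de la vitesse v(t) = -28·cos(4·t) 1 fois. En prenant d/dt de v(t), nous trouvons a(t) = 112·sin(4·t). Nous avons l'accélération a(t) = 112·sin(4·t). En substituant t = pi/4: a(pi/4) = 0.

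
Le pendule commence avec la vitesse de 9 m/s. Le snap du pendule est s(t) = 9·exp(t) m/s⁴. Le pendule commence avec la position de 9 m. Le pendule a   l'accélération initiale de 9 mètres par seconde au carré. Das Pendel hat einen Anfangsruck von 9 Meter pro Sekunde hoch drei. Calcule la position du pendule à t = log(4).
En partant du snap s(t) = 9·exp(t), nous prenons 4 intégrales. La primitive du snap, avec j(0) = 9, donne le jerk: j(t) = 9·exp(t). La primitive du jerk, avec a(0) = 9, donne l'accélération: a(t) = 9·exp(t). L'intégrale de l'accélération est la vitesse. En utilisant v(0) = 9, nous obtenons v(t) = 9·exp(t). En intégrant la vitesse et en utilisant la condition initiale x(0) = 9, nous obtenons x(t) = 9·exp(t). Nous avons la position x(t) = 9·exp(t). En substituant t = log(4): x(log(4)) = 36.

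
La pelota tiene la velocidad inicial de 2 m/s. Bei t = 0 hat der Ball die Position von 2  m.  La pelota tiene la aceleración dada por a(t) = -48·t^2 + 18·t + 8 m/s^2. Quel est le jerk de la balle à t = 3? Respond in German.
Um dies zu lösen, müssen wir 1 Ableitung unserer Gleichung für die Beschleunigung a(t) = -48·t^2 + 18·t + 8 nehmen. Die Ableitung von der Beschleunigung ergibt den Ruck: j(t) = 18 - 96·t. Mit j(t) = 18 - 96·t und Einsetzen von t = 3, finden wir j = -270.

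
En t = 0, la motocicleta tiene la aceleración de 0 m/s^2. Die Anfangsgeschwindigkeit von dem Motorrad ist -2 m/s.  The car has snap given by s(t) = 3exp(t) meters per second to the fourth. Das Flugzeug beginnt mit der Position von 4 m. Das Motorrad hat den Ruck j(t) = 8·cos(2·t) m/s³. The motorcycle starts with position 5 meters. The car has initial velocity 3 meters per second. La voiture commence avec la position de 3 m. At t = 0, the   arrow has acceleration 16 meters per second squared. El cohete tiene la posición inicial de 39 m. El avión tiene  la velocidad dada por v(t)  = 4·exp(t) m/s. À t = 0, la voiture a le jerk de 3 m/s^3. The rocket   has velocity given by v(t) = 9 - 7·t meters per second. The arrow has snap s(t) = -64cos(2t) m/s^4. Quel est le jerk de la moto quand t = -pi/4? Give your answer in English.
We have jerk j(t) = 8·cos(2·t). Substituting t = -pi/4: j(-pi/4) = 0.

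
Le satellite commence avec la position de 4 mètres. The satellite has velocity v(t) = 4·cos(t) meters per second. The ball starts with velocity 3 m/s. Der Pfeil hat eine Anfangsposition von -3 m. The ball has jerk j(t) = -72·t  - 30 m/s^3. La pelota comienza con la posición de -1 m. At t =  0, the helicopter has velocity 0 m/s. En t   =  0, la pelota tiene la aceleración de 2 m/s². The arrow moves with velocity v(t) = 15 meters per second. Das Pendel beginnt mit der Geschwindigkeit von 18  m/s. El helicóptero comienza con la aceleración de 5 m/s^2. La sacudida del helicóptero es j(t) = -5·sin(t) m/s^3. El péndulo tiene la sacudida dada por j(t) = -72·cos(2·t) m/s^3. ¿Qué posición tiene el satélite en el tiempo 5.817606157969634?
Para resolver esto, necesitamos tomar 1 integral de nuestra ecuación de la velocidad v(t) = 4·cos(t). Integrando la velocidad y usando la condición inicial x(0) = 4, obtenemos x(t) = 4·sin(t) + 4. Tenemos la posición x(t) = 4·sin(t) + 4. Sustituyendo t = 5.817606157969634: x(5.817606157969634) = 2.20423847093337.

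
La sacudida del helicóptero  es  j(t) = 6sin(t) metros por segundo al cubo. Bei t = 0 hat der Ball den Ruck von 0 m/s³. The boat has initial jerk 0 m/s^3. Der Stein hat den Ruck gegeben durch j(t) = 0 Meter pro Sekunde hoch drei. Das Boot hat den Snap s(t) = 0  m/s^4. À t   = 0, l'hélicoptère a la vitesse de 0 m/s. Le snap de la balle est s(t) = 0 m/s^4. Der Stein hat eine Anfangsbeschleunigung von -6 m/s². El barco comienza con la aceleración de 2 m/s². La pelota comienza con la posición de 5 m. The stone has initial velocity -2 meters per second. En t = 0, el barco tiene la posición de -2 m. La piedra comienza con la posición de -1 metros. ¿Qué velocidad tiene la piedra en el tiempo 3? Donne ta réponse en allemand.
Wir müssen das Integral unserer Gleichung für den Ruck j(t) = 0 2-mal finden. Durch Integration von dem Ruck und Verwendung der Anfangsbedingung a(0) = -6, erhalten wir a(t) = -6. Das Integral von der Beschleunigung ist die Geschwindigkeit. Mit v(0) = -2 erhalten wir v(t) = -6·t - 2. Wir haben die Geschwindigkeit v(t) = -6·t - 2. Durch Einsetzen von t = 3: v(3) = -20.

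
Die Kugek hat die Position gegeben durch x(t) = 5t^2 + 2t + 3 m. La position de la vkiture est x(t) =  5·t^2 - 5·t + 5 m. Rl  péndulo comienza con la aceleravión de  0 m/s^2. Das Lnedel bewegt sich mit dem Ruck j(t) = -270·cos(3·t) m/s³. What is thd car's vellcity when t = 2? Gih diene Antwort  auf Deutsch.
Ausgehend von der Position x(t) = 5·t^2 - 5·t + 5, nehmen wir 1 Ableitung. Die Ableitung von der Position ergibt die Geschwindigkeit: v(t) = 10·t - 5. Wir haben die Geschwindigkeit v(t) = 10·t - 5. Durch Einsetzen von t = 2: v(2) = 15.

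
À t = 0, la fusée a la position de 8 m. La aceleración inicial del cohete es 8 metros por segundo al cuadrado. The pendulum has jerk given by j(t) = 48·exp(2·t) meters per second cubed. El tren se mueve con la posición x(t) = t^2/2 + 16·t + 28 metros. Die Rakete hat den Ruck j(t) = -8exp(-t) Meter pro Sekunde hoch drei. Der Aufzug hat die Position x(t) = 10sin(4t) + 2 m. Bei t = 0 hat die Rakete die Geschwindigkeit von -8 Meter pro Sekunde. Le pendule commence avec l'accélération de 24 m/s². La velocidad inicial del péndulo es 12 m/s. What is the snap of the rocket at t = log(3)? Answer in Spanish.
Partiendo de la sacudida j(t) = -8·exp(-t), tomamos 1 derivada. La derivada de la sacudida da el snap: s(t) = 8·exp(-t). De la ecuación del snap s(t) = 8·exp(-t), sustituimos t = log(3) para obtener s = 8/3.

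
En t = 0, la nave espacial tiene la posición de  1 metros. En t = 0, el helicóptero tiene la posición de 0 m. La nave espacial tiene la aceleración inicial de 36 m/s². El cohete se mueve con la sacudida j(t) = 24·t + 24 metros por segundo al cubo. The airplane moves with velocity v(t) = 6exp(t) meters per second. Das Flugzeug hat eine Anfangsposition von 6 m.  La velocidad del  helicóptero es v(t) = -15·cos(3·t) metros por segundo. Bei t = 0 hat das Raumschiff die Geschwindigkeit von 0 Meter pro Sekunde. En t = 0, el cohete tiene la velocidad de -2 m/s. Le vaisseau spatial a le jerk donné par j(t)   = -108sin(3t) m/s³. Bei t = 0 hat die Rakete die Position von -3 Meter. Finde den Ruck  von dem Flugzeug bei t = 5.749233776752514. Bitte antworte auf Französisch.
Nous devons dériver notre équation de la vitesse v(t) = 6·exp(t) 2 fois. En prenant d/dt de v(t), nous trouvons a(t) = 6·exp(t). En dérivant l'accélération, nous obtenons le jerk: j(t) = 6·exp(t). De l'équation du jerk j(t) = 6·exp(t), nous substituons t = 5.749233776752514 pour obtenir j = 1883.70007382672.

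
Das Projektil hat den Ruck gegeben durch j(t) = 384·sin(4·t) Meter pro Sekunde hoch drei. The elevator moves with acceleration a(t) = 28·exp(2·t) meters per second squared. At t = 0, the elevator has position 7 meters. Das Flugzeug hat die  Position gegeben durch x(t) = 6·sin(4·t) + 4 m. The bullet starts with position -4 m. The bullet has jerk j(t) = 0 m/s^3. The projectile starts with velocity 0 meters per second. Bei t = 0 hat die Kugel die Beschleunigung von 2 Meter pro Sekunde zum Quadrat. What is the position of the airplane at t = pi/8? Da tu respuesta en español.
Usando x(t) = 6·sin(4·t) + 4 y sustituyendo t = pi/8, encontramos x = 10.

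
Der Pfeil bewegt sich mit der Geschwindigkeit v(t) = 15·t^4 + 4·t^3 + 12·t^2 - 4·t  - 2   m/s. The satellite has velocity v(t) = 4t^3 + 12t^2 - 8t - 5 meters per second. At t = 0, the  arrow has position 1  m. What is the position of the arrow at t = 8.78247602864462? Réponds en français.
Pour résoudre ceci, nous devons prendre 1 intégrale de notre équation de la vitesse v(t) = 15·t^4 + 4·t^3 + 12·t^2 - 4·t - 2. En intégrant la vitesse et en utilisant la condition initiale x(0) = 1, nous obtenons x(t) = 3·t^5 + t^4 + 4·t^3 - 2·t^2 - 2·t + 1. En utilisant x(t) = 3·t^5 + t^4 + 4·t^3 - 2·t^2 - 2·t + 1 et en substituant t = 8.78247602864462, nous trouvons x = 165237.618814188.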